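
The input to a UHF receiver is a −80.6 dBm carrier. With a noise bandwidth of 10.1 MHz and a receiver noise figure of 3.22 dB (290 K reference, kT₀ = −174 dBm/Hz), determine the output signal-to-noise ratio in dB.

Noise floor: N = −174 + 10 log₁₀(B) + NF
10 log₁₀(1.01×10⁷) = 70.04 dB
N = −174 + 70.04 + 3.22 = −100.74 dBm
SNR = P_sig − N = −80.6 − (−100.74) = 20.14 dB → 20.1 dB

20.1 dB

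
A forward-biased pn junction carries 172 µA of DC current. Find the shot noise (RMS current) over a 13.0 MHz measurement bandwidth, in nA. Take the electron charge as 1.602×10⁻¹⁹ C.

I_n = √(2qI·B)
2qI·B = 2 × 1.602×10⁻¹⁹ × 1.72×10⁻⁴ × 1.30×10⁷ = 7.16×10⁻¹⁶ A²
I_n = √(7.16×10⁻¹⁶) = 2.68×10⁻⁸ A = 26.8 nA

26.8 nA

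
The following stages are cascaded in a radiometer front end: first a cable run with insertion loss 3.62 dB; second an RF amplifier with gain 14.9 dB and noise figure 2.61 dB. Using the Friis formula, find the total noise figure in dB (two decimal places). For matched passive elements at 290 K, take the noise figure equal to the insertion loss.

6.23 dB

Convert to linear (a loss of L dB is a gain of −L dB): F_i = 10^(NF_i/10), G_i = 10^(G_i,dB/10)
  Stage 1: F_1 = 10^(3.62/10) = 2.301, G_1 = 10^(−3.62/10) = 0.4345
  Stage 2: F_2 = 10^(2.61/10) = 1.824, G_2 = 10^(14.9/10) = 30.90
Friis cascade:
  F = 2.301 + (1.824 − 1)/0.4345 = 4.198
NF = 10 log₁₀(4.198) = 6.23 dB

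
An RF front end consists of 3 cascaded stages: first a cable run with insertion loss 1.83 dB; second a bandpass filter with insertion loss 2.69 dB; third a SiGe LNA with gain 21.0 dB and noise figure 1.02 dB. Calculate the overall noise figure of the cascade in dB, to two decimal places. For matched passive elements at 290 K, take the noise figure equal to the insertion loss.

5.54 dB

Convert to linear (a loss of L dB is a gain of −L dB): F_i = 10^(NF_i/10), G_i = 10^(G_i,dB/10)
  Stage 1: F_1 = 10^(1.83/10) = 1.524, G_1 = 10^(−1.83/10) = 0.6561
  Stage 2: F_2 = 10^(2.69/10) = 1.858, G_2 = 10^(−2.69/10) = 0.5383
  Stage 3: F_3 = 10^(1.02/10) = 1.265, G_3 = 10^(21.0/10) = 125.9
Friis cascade:
  F = 1.524 + (1.858 − 1)/0.6561 + (1.265 − 1)/0.3532 = 3.581
NF = 10 log₁₀(3.581) = 5.54 dB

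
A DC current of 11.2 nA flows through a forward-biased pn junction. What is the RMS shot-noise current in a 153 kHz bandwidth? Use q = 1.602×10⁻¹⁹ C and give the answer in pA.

23.4 pA

I_n = √(2qI·B)
2qI·B = 2 × 1.602×10⁻¹⁹ × 1.12×10⁻⁸ × 1.53×10⁵ = 5.49×10⁻²² A²
I_n = √(5.49×10⁻²²) = 2.34×10⁻¹¹ A = 23.4 pA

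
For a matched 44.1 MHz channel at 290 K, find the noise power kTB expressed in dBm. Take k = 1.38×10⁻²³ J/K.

−97.5 dBm

P_n = kTB = 1.38×10⁻²³ × 290 × 4.41×10⁷ = 1.76×10⁻¹³ W
In dBm: 10 log₁₀(1.76×10⁻¹³ / 10⁻³) = −97.5 dBm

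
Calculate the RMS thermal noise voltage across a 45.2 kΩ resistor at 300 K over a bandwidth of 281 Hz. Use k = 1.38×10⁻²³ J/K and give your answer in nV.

V_n = √(4kTRB)
4kTRB = 4 × 1.38×10⁻²³ × 300 × 4.52×10⁴ × 2.81×10² = 2.10×10⁻¹³ V²
V_n = √(2.10×10⁻¹³) = 4.59×10⁻⁷ V = 459 nV

459 nV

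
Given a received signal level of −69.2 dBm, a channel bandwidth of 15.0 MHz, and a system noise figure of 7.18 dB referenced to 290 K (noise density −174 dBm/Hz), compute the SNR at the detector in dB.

Noise floor: N = −174 + 10 log₁₀(B) + NF
10 log₁₀(1.50×10⁷) = 71.76 dB
N = −174 + 71.76 + 7.18 = −95.06 dBm
SNR = P_sig − N = −69.2 − (−95.06) = 25.86 dB → 25.9 dB

25.9 dB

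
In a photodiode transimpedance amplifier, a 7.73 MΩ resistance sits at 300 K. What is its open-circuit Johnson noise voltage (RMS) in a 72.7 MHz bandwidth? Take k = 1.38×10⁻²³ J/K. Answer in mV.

3.05 mV

V_n = √(4kTRB)
4kTRB = 4 × 1.38×10⁻²³ × 300 × 7.73×10⁶ × 7.27×10⁷ = 9.31×10⁻⁶ V²
V_n = √(9.31×10⁻⁶) = 3.05×10⁻³ V = 3.05 mV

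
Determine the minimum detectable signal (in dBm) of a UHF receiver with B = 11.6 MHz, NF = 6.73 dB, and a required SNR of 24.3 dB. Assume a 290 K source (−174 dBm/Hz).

−72.3 dBm

Sensitivity = −174 + 10 log₁₀(B) + NF + SNR_min
= −174 + 70.64 + 6.73 + 24.3
= −72.33 dBm → −72.3 dBm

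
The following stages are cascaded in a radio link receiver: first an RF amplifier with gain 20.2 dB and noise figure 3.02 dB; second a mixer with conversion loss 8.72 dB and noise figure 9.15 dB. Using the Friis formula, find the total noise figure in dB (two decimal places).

Convert to linear (a loss of L dB is a gain of −L dB): F_i = 10^(NF_i/10), G_i = 10^(G_i,dB/10)
  Stage 1: F_1 = 10^(3.02/10) = 2.004, G_1 = 10^(20.2/10) = 104.7
  Stage 2: F_2 = 10^(9.15/10) = 8.222, G_2 = 10^(−8.72/10) = 0.1343
Friis cascade:
  F = 2.004 + (8.222 − 1)/104.7 = 2.073
NF = 10 log₁₀(2.073) = 3.17 dB

3.17 dB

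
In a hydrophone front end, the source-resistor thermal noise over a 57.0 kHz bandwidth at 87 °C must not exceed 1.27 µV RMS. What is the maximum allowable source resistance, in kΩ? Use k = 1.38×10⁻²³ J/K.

T = 87 °C + 273.15 = 360.15 K
Johnson–Nyquist: V_n = √(4kTRB) ⇒ R = V_n² / (4kTB)
4kTB = 4 × 1.38×10⁻²³ × 360.15 × 5.70×10⁴ = 1.13×10⁻¹⁵
R = (1.27×10⁻⁶)² / 1.13×10⁻¹⁵ = 1.42×10³ Ω = 1.42 kΩ

1.42 kΩ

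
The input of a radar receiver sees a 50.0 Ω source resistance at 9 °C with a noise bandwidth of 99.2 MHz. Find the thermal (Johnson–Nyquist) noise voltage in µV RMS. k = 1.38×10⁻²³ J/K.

8.79 µV

T = 9 °C + 273.15 = 282.15 K
V_n = √(4kTRB)
4kTRB = 4 × 1.38×10⁻²³ × 282.15 × 5.00×10¹ × 9.92×10⁷ = 7.73×10⁻¹¹ V²
V_n = √(7.73×10⁻¹¹) = 8.79×10⁻⁶ V = 8.79 µV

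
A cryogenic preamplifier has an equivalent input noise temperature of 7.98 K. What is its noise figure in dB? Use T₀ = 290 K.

0.118 dB

F = 1 + T_e/T₀ = 1 + 7.98/290 = 1.02752
NF = 10 log₁₀(1.02752) = 0.118 dB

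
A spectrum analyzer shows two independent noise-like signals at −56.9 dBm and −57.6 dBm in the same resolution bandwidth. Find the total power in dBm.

Convert to linear, add, convert back:
P₁ = 2.04×10⁻⁹ W, P₂ = 1.74×10⁻⁹ W
P_tot = 3.78×10⁻⁹ W → 10 log₁₀(P_tot / 10⁻³) = −54.2 dBm

−54.2 dBm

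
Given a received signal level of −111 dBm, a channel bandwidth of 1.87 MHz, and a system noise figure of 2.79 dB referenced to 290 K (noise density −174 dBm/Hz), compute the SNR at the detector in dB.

−2.5 dB

Noise floor: N = −174 + 10 log₁₀(B) + NF
10 log₁₀(1.87×10⁶) = 62.72 dB
N = −174 + 62.72 + 2.79 = −108.49 dBm
SNR = P_sig − N = −111 − (−108.49) = −2.51 dB → −2.5 dB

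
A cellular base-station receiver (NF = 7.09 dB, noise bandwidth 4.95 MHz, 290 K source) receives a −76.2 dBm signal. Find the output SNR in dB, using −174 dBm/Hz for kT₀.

Noise floor: N = −174 + 10 log₁₀(B) + NF
10 log₁₀(4.95×10⁶) = 66.95 dB
N = −174 + 66.95 + 7.09 = −99.96 dBm
SNR = P_sig − N = −76.2 − (−99.96) = 23.76 dB → 23.8 dB

23.8 dB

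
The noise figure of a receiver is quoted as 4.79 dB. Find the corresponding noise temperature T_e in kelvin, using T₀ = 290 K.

584 K

F = 10^(4.79/10) = 3.01301
T_e = (F − 1)·T₀ = (3.01301 − 1) × 290 = 584 K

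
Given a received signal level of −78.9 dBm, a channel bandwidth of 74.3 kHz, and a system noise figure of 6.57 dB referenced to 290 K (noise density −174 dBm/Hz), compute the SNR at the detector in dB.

39.8 dB

Noise floor: N = −174 + 10 log₁₀(B) + NF
10 log₁₀(7.43×10⁴) = 48.71 dB
N = −174 + 48.71 + 6.57 = −118.72 dBm
SNR = P_sig − N = −78.9 − (−118.72) = 39.82 dB → 39.8 dB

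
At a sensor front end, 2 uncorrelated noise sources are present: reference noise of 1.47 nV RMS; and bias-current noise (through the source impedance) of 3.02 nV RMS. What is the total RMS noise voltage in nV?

Uncorrelated sources add in power (mean-square): V_tot = √(ΣV_i²)
V_tot = √[(1.47×10⁻⁹)² + (3.02×10⁻⁹)²] = 3.36×10⁻⁹ V = 3.36 nV

3.36 nV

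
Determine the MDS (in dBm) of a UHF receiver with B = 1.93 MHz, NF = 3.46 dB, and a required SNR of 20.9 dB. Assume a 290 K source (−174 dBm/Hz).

−86.8 dBm

Sensitivity = −174 + 10 log₁₀(B) + NF + SNR_min
= −174 + 62.86 + 3.46 + 20.9
= −86.78 dBm → −86.8 dBm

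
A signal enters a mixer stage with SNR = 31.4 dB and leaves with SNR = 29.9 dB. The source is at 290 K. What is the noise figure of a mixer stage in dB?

NF (dB) = SNR_in(dB) − SNR_out(dB) when the source is at T₀
NF = 31.4 − 29.9 = 1.5 dB

1.5 dB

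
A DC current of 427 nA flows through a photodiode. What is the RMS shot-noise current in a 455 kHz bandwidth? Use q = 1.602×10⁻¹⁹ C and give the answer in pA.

I_n = √(2qI·B)
2qI·B = 2 × 1.602×10⁻¹⁹ × 4.27×10⁻⁷ × 4.55×10⁵ = 6.22×10⁻²⁰ A²
I_n = √(6.22×10⁻²⁰) = 2.49×10⁻¹⁰ A = 249 pA

249 pA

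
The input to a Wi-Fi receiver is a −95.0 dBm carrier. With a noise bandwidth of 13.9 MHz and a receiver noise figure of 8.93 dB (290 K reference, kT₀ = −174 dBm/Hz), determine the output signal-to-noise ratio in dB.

Noise floor: N = −174 + 10 log₁₀(B) + NF
10 log₁₀(1.39×10⁷) = 71.43 dB
N = −174 + 71.43 + 8.93 = −93.64 dBm
SNR = P_sig − N = −95.0 − (−93.64) = −1.36 dB → −1.4 dB

−1.4 dB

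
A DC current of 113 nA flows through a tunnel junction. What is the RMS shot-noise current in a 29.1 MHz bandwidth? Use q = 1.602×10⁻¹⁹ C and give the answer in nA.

I_n = √(2qI·B)
2qI·B = 2 × 1.602×10⁻¹⁹ × 1.13×10⁻⁷ × 2.91×10⁷ = 1.05×10⁻¹⁸ A²
I_n = √(1.05×10⁻¹⁸) = 1.03×10⁻⁹ A = 1.03 nA

1.03 nA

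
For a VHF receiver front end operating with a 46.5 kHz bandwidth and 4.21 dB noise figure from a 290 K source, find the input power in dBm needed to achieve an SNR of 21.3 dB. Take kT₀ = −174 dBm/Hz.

−101.8 dBm

Sensitivity = −174 + 10 log₁₀(B) + NF + SNR_min
= −174 + 46.67 + 4.21 + 21.3
= −101.82 dBm → −101.8 dBm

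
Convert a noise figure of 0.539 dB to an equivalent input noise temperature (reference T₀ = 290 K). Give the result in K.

F = 10^(0.539/10) = 1.13214
T_e = (F − 1)·T₀ = (1.13214 − 1) × 290 = 38.3 K

38.3 K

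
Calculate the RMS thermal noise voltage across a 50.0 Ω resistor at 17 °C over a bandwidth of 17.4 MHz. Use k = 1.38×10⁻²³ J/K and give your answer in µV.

3.73 µV

T = 17 °C + 273.15 = 290.15 K
V_n = √(4kTRB)
4kTRB = 4 × 1.38×10⁻²³ × 290.15 × 5.00×10¹ × 1.74×10⁷ = 1.39×10⁻¹¹ V²
V_n = √(1.39×10⁻¹¹) = 3.73×10⁻⁶ V = 3.73 µV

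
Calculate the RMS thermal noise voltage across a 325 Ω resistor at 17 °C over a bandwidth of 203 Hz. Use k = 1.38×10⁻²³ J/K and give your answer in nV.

T = 17 °C + 273.15 = 290.15 K
V_n = √(4kTRB)
4kTRB = 4 × 1.38×10⁻²³ × 290.15 × 3.25×10² × 2.03×10² = 1.06×10⁻¹⁵ V²
V_n = √(1.06×10⁻¹⁵) = 3.25×10⁻⁸ V = 32.5 nV

32.5 nV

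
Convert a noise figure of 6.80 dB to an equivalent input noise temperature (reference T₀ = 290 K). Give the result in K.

F = 10^(6.80/10) = 4.7863
T_e = (F − 1)·T₀ = (4.7863 − 1) × 290 = 1098 K

1098 K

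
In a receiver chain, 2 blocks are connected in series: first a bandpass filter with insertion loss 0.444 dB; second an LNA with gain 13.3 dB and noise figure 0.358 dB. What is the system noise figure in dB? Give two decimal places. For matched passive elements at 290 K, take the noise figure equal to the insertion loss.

0.80 dB

Convert to linear (a loss of L dB is a gain of −L dB): F_i = 10^(NF_i/10), G_i = 10^(G_i,dB/10)
  Stage 1: F_1 = 10^(0.444/10) = 1.108, G_1 = 10^(−0.444/10) = 0.9028
  Stage 2: F_2 = 10^(0.358/10) = 1.086, G_2 = 10^(13.3/10) = 21.38
Friis cascade:
  F = 1.108 + (1.086 − 1)/0.9028 = 1.203
NF = 10 log₁₀(1.203) = 0.80 dB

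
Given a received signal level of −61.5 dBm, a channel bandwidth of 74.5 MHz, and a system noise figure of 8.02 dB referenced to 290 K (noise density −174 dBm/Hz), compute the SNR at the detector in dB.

25.8 dB

Noise floor: N = −174 + 10 log₁₀(B) + NF
10 log₁₀(7.45×10⁷) = 78.72 dB
N = −174 + 78.72 + 8.02 = −87.26 dBm
SNR = P_sig − N = −61.5 − (−87.26) = 25.76 dB → 25.8 dB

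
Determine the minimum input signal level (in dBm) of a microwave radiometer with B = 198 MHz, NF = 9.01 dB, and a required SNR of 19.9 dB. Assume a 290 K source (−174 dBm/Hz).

Sensitivity = −174 + 10 log₁₀(B) + NF + SNR_min
= −174 + 82.97 + 9.01 + 19.9
= −62.12 dBm → −62.1 dBm

−62.1 dBm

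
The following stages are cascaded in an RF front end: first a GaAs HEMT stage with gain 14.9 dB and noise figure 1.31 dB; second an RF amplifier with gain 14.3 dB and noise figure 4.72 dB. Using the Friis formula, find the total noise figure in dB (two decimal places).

1.51 dB

Convert to linear (a loss of L dB is a gain of −L dB): F_i = 10^(NF_i/10), G_i = 10^(G_i,dB/10)
  Stage 1: F_1 = 10^(1.31/10) = 1.352, G_1 = 10^(14.9/10) = 30.90
  Stage 2: F_2 = 10^(4.72/10) = 2.965, G_2 = 10^(14.3/10) = 26.92
Friis cascade:
  F = 1.352 + (2.965 − 1)/30.90 = 1.416
NF = 10 log₁₀(1.416) = 1.51 dB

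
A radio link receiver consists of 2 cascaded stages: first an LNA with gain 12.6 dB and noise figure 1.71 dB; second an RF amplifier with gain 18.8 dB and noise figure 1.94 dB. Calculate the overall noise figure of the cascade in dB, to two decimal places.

Convert to linear (a loss of L dB is a gain of −L dB): F_i = 10^(NF_i/10), G_i = 10^(G_i,dB/10)
  Stage 1: F_1 = 10^(1.71/10) = 1.483, G_1 = 10^(12.6/10) = 18.20
  Stage 2: F_2 = 10^(1.94/10) = 1.563, G_2 = 10^(18.8/10) = 75.86
Friis cascade:
  F = 1.483 + (1.563 − 1)/18.20 = 1.513
NF = 10 log₁₀(1.513) = 1.80 dB

1.80 dB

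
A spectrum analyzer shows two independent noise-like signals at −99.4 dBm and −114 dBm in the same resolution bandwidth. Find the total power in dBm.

Convert to linear, add, convert back:
P₁ = 1.15×10⁻¹³ W, P₂ = 3.98×10⁻¹⁵ W
P_tot = 1.19×10⁻¹³ W → 10 log₁₀(P_tot / 10⁻³) = −99.3 dBm

−99.3 dBm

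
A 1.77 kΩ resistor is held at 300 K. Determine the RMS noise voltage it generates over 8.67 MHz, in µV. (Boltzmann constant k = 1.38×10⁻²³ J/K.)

V_n = √(4kTRB)
4kTRB = 4 × 1.38×10⁻²³ × 300 × 1.77×10³ × 8.67×10⁶ = 2.54×10⁻¹⁰ V²
V_n = √(2.54×10⁻¹⁰) = 1.59×10⁻⁵ V = 15.9 µV

15.9 µV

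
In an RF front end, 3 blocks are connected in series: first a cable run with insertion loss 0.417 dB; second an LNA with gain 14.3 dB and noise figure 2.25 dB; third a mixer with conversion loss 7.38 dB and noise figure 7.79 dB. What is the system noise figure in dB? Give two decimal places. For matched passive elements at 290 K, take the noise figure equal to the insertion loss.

Convert to linear (a loss of L dB is a gain of −L dB): F_i = 10^(NF_i/10), G_i = 10^(G_i,dB/10)
  Stage 1: F_1 = 10^(0.417/10) = 1.101, G_1 = 10^(−0.417/10) = 0.9084
  Stage 2: F_2 = 10^(2.25/10) = 1.679, G_2 = 10^(14.3/10) = 26.92
  Stage 3: F_3 = 10^(7.79/10) = 6.012, G_3 = 10^(−7.38/10) = 0.1828
Friis cascade:
  F = 1.101 + (1.679 − 1)/0.9084 + (6.012 − 1)/24.45 = 2.053
NF = 10 log₁₀(2.053) = 3.12 dB

3.12 dB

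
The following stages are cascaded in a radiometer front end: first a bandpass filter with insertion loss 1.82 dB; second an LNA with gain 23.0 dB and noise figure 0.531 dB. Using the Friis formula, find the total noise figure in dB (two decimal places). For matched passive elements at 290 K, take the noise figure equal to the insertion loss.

Convert to linear (a loss of L dB is a gain of −L dB): F_i = 10^(NF_i/10), G_i = 10^(G_i,dB/10)
  Stage 1: F_1 = 10^(1.82/10) = 1.521, G_1 = 10^(−1.82/10) = 0.6577
  Stage 2: F_2 = 10^(0.531/10) = 1.130, G_2 = 10^(23.0/10) = 199.5
Friis cascade:
  F = 1.521 + (1.130 − 1)/0.6577 = 1.718
NF = 10 log₁₀(1.718) = 2.35 dB

2.35 dB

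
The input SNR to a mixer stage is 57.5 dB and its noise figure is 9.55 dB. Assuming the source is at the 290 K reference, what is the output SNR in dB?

By definition F = SNR_in/SNR_out, so in dB: SNR_out = SNR_in − NF
SNR_out = 57.5 − 9.55 = 47.95 dB

47.95 dB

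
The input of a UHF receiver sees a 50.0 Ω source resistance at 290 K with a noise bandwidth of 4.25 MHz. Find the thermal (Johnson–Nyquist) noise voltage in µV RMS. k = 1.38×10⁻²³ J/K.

1.84 µV

V_n = √(4kTRB)
4kTRB = 4 × 1.38×10⁻²³ × 290 × 5.00×10¹ × 4.25×10⁶ = 3.40×10⁻¹² V²
V_n = √(3.40×10⁻¹²) = 1.84×10⁻⁶ V = 1.84 µV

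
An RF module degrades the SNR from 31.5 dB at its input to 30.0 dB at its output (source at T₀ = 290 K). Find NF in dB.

NF (dB) = SNR_in(dB) − SNR_out(dB) when the source is at T₀
NF = 31.5 − 30.0 = 1.5 dB

1.5 dB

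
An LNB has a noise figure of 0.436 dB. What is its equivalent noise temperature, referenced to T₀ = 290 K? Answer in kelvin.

F = 10^(0.436/10) = 1.10561
T_e = (F − 1)·T₀ = (1.10561 − 1) × 290 = 30.6 K

30.6 K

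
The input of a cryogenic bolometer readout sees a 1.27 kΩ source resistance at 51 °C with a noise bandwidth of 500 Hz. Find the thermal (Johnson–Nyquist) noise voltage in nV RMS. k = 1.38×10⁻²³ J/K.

T = 51 °C + 273.15 = 324.15 K
V_n = √(4kTRB)
4kTRB = 4 × 1.38×10⁻²³ × 324.15 × 1.27×10³ × 5.00×10² = 1.14×10⁻¹⁴ V²
V_n = √(1.14×10⁻¹⁴) = 1.07×10⁻⁷ V = 107 nV

107 nV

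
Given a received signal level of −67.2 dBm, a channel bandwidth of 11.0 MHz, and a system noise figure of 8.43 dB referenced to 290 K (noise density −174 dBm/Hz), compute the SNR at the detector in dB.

28.0 dB

Noise floor: N = −174 + 10 log₁₀(B) + NF
10 log₁₀(1.10×10⁷) = 70.41 dB
N = −174 + 70.41 + 8.43 = −95.16 dBm
SNR = P_sig − N = −67.2 − (−95.16) = 27.96 dB → 28.0 dB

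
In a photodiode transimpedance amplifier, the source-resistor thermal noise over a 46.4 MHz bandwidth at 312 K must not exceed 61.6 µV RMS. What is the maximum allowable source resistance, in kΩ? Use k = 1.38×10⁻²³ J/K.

Johnson–Nyquist: V_n = √(4kTRB) ⇒ R = V_n² / (4kTB)
4kTB = 4 × 1.38×10⁻²³ × 312 × 4.64×10⁷ = 7.99×10⁻¹³
R = (6.16×10⁻⁵)² / 7.99×10⁻¹³ = 4.75×10³ Ω = 4.75 kΩ

4.75 kΩ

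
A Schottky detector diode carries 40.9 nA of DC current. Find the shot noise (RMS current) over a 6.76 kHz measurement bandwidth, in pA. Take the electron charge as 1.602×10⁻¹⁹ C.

I_n = √(2qI·B)
2qI·B = 2 × 1.602×10⁻¹⁹ × 4.09×10⁻⁸ × 6.76×10³ = 8.86×10⁻²³ A²
I_n = √(8.86×10⁻²³) = 9.41×10⁻¹² A = 9.41 pA

9.41 pA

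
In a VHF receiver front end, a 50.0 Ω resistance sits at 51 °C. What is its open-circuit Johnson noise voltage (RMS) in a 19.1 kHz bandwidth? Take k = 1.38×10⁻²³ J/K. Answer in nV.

T = 51 °C + 273.15 = 324.15 K
V_n = √(4kTRB)
4kTRB = 4 × 1.38×10⁻²³ × 324.15 × 5.00×10¹ × 1.91×10⁴ = 1.71×10⁻¹⁴ V²
V_n = √(1.71×10⁻¹⁴) = 1.31×10⁻⁷ V = 131 nV

131 nV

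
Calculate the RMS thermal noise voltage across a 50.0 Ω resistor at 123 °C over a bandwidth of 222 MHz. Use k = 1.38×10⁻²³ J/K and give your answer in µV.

T = 123 °C + 273.15 = 396.15 K
V_n = √(4kTRB)
4kTRB = 4 × 1.38×10⁻²³ × 396.15 × 5.00×10¹ × 2.22×10⁸ = 2.43×10⁻¹⁰ V²
V_n = √(2.43×10⁻¹⁰) = 1.56×10⁻⁵ V = 15.6 µV

15.6 µV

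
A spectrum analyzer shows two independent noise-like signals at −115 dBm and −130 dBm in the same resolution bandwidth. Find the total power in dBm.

−114.9 dBm

Convert to linear, add, convert back:
P₁ = 3.16×10⁻¹⁵ W, P₂ = 1.00×10⁻¹⁶ W
P_tot = 3.26×10⁻¹⁵ W → 10 log₁₀(P_tot / 10⁻³) = −114.9 dBm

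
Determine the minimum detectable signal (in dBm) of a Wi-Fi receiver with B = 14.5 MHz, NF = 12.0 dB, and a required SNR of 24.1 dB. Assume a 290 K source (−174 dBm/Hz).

Sensitivity = −174 + 10 log₁₀(B) + NF + SNR_min
= −174 + 71.61 + 12.0 + 24.1
= −66.29 dBm → −66.3 dBm

−66.3 dBm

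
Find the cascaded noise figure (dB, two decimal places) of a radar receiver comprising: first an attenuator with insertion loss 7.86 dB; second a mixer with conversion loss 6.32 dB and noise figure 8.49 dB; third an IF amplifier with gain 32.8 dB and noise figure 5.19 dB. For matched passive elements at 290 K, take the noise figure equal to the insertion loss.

Convert to linear (a loss of L dB is a gain of −L dB): F_i = 10^(NF_i/10), G_i = 10^(G_i,dB/10)
  Stage 1: F_1 = 10^(7.86/10) = 6.109, G_1 = 10^(−7.86/10) = 0.1637
  Stage 2: F_2 = 10^(8.49/10) = 7.063, G_2 = 10^(−6.32/10) = 0.2333
  Stage 3: F_3 = 10^(5.19/10) = 3.304, G_3 = 10^(32.8/10) = 1905
Friis cascade:
  F = 6.109 + (7.063 − 1)/0.1637 + (3.304 − 1)/0.03819 = 103.5
NF = 10 log₁₀(103.5) = 20.15 dB

20.15 dB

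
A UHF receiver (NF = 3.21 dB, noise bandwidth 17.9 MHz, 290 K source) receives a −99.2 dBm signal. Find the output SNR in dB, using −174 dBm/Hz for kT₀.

Noise floor: N = −174 + 10 log₁₀(B) + NF
10 log₁₀(1.79×10⁷) = 72.53 dB
N = −174 + 72.53 + 3.21 = −98.26 dBm
SNR = P_sig − N = −99.2 − (−98.26) = −0.94 dB → −0.9 dB

−0.9 dB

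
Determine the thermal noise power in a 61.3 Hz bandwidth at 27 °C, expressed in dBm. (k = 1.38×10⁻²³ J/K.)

−156.0 dBm

T = 27 °C + 273.15 = 300.15 K
P_n = kTB = 1.38×10⁻²³ × 300.15 × 6.13×10¹ = 2.54×10⁻¹⁹ W
In dBm: 10 log₁₀(2.54×10⁻¹⁹ / 10⁻³) = −156.0 dBm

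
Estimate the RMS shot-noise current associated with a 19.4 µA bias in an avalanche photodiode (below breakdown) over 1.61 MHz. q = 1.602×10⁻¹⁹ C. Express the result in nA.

I_n = √(2qI·B)
2qI·B = 2 × 1.602×10⁻¹⁹ × 1.94×10⁻⁵ × 1.61×10⁶ = 1.00×10⁻¹⁷ A²
I_n = √(1.00×10⁻¹⁷) = 3.16×10⁻⁹ A = 3.16 nA

3.16 nA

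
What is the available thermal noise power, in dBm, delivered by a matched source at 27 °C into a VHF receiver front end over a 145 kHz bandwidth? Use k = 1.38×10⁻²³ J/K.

T = 27 °C + 273.15 = 300.15 K
P_n = kTB = 1.38×10⁻²³ × 300.15 × 1.45×10⁵ = 6.01×10⁻¹⁶ W
In dBm: 10 log₁₀(6.01×10⁻¹⁶ / 10⁻³) = −122.2 dBm

−122.2 dBm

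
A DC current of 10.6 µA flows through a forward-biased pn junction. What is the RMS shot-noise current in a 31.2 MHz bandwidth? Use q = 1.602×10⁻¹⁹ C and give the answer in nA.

10.3 nA

I_n = √(2qI·B)
2qI·B = 2 × 1.602×10⁻¹⁹ × 1.06×10⁻⁵ × 3.12×10⁷ = 1.06×10⁻¹⁶ A²
I_n = √(1.06×10⁻¹⁶) = 1.03×10⁻⁸ A = 10.3 nA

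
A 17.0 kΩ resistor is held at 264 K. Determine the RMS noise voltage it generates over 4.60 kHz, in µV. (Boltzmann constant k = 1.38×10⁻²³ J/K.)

V_n = √(4kTRB)
4kTRB = 4 × 1.38×10⁻²³ × 264 × 1.70×10⁴ × 4.60×10³ = 1.14×10⁻¹² V²
V_n = √(1.14×10⁻¹²) = 1.07×10⁻⁶ V = 1.07 µV

1.07 µV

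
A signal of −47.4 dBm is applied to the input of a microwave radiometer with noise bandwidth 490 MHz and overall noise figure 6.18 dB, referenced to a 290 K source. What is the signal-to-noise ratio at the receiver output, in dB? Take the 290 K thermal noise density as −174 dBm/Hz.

33.5 dB

Noise floor: N = −174 + 10 log₁₀(B) + NF
10 log₁₀(4.90×10⁸) = 86.9 dB
N = −174 + 86.9 + 6.18 = −80.92 dBm
SNR = P_sig − N = −47.4 − (−80.92) = 33.52 dB → 33.5 dB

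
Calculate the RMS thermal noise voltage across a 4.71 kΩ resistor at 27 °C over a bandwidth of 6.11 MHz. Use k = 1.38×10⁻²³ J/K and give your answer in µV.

T = 27 °C + 273.15 = 300.15 K
V_n = √(4kTRB)
4kTRB = 4 × 1.38×10⁻²³ × 300.15 × 4.71×10³ × 6.11×10⁶ = 4.77×10⁻¹⁰ V²
V_n = √(4.77×10⁻¹⁰) = 2.18×10⁻⁵ V = 21.8 µV

21.8 µV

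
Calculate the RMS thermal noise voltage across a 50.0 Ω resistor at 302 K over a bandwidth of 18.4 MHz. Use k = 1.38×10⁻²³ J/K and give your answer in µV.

V_n = √(4kTRB)
4kTRB = 4 × 1.38×10⁻²³ × 302 × 5.00×10¹ × 1.84×10⁷ = 1.53×10⁻¹¹ V²
V_n = √(1.53×10⁻¹¹) = 3.92×10⁻⁶ V = 3.92 µV

3.92 µV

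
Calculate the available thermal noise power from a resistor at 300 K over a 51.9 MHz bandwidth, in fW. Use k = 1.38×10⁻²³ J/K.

P_n = kTB = 1.38×10⁻²³ × 300 × 5.19×10⁷ = 2.15×10⁻¹³ W = 215 fW

215 fW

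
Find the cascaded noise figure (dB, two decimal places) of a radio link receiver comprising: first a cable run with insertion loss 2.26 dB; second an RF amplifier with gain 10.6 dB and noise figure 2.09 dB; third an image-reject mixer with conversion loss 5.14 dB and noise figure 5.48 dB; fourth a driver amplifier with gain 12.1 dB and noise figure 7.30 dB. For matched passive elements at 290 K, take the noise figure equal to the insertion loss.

Convert to linear (a loss of L dB is a gain of −L dB): F_i = 10^(NF_i/10), G_i = 10^(G_i,dB/10)
  Stage 1: F_1 = 10^(2.26/10) = 1.683, G_1 = 10^(−2.26/10) = 0.5943
  Stage 2: F_2 = 10^(2.09/10) = 1.618, G_2 = 10^(10.6/10) = 11.48
  Stage 3: F_3 = 10^(5.48/10) = 3.532, G_3 = 10^(−5.14/10) = 0.3062
  Stage 4: F_4 = 10^(7.30/10) = 5.370, G_4 = 10^(12.1/10) = 16.22
Friis cascade:
  F = 1.683 + (1.618 − 1)/0.5943 + (3.532 − 1)/6.823 + (5.370 − 1)/2.089 = 5.186
NF = 10 log₁₀(5.186) = 7.15 dB

7.15 dB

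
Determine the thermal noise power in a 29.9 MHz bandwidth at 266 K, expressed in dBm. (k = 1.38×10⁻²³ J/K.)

P_n = kTB = 1.38×10⁻²³ × 266 × 2.99×10⁷ = 1.10×10⁻¹³ W
In dBm: 10 log₁₀(1.10×10⁻¹³ / 10⁻³) = −99.6 dBm

−99.6 dBm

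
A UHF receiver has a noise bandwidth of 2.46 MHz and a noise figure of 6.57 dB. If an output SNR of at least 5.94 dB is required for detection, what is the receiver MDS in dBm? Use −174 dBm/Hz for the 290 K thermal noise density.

−97.6 dBm

Sensitivity = −174 + 10 log₁₀(B) + NF + SNR_min
= −174 + 63.91 + 6.57 + 5.94
= −97.58 dBm → −97.6 dBm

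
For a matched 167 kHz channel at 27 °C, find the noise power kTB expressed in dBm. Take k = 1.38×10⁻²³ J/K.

T = 27 °C + 273.15 = 300.15 K
P_n = kTB = 1.38×10⁻²³ × 300.15 × 1.67×10⁵ = 6.92×10⁻¹⁶ W
In dBm: 10 log₁₀(6.92×10⁻¹⁶ / 10⁻³) = −121.6 dBm

−121.6 dBm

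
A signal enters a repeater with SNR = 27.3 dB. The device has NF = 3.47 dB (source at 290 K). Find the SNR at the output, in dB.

By definition F = SNR_in/SNR_out, so in dB: SNR_out = SNR_in − NF
SNR_out = 27.3 − 3.47 = 23.83 dB

23.83 dB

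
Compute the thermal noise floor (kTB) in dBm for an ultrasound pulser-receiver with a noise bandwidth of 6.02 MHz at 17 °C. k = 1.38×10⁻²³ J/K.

T = 17 °C + 273.15 = 290.15 K
P_n = kTB = 1.38×10⁻²³ × 290.15 × 6.02×10⁶ = 2.41×10⁻¹⁴ W
In dBm: 10 log₁₀(2.41×10⁻¹⁴ / 10⁻³) = −106.2 dBm

−106.2 dBm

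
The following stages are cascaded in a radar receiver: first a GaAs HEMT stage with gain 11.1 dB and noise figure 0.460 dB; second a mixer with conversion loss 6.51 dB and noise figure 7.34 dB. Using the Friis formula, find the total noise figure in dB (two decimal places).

Convert to linear (a loss of L dB is a gain of −L dB): F_i = 10^(NF_i/10), G_i = 10^(G_i,dB/10)
  Stage 1: F_1 = 10^(0.460/10) = 1.112, G_1 = 10^(11.1/10) = 12.88
  Stage 2: F_2 = 10^(7.34/10) = 5.420, G_2 = 10^(−6.51/10) = 0.2234
Friis cascade:
  F = 1.112 + (5.420 − 1)/12.88 = 1.455
NF = 10 log₁₀(1.455) = 1.63 dB

1.63 dB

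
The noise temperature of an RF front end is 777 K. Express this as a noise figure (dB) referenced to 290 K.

5.66 dB

F = 1 + T_e/T₀ = 1 + 777/290 = 3.67931
NF = 10 log₁₀(3.67931) = 5.66 dB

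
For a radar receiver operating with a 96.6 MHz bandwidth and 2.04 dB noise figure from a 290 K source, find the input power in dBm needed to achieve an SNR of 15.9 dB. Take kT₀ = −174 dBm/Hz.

−76.2 dBm

Sensitivity = −174 + 10 log₁₀(B) + NF + SNR_min
= −174 + 79.85 + 2.04 + 15.9
= −76.21 dBm → −76.2 dBm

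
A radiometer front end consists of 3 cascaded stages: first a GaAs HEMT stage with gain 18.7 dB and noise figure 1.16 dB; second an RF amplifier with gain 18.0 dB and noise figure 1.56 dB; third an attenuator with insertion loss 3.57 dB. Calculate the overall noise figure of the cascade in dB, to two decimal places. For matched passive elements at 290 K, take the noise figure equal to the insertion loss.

Convert to linear (a loss of L dB is a gain of −L dB): F_i = 10^(NF_i/10), G_i = 10^(G_i,dB/10)
  Stage 1: F_1 = 10^(1.16/10) = 1.306, G_1 = 10^(18.7/10) = 74.13
  Stage 2: F_2 = 10^(1.56/10) = 1.432, G_2 = 10^(18.0/10) = 63.10
  Stage 3: F_3 = 10^(3.57/10) = 2.275, G_3 = 10^(−3.57/10) = 0.4395
Friis cascade:
  F = 1.306 + (1.432 − 1)/74.13 + (2.275 − 1)/4677 = 1.312
NF = 10 log₁₀(1.312) = 1.18 dB

1.18 dB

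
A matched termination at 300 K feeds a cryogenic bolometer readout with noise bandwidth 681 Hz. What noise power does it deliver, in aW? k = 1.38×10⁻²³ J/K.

2.82 aW

P_n = kTB = 1.38×10⁻²³ × 300 × 6.81×10² = 2.82×10⁻¹⁸ W = 2.82 aW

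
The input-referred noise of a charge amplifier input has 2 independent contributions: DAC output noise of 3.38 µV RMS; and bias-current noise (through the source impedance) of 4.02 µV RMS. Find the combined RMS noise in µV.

Uncorrelated sources add in power (mean-square): V_tot = √(ΣV_i²)
V_tot = √[(3.38×10⁻⁶)² + (4.02×10⁻⁶)²] = 5.25×10⁻⁶ V = 5.25 µV

5.25 µV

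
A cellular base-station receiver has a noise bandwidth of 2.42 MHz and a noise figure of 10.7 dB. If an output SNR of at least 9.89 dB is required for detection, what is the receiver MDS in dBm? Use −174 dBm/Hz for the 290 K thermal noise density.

Sensitivity = −174 + 10 log₁₀(B) + NF + SNR_min
= −174 + 63.84 + 10.7 + 9.89
= −89.57 dBm → −89.6 dBm

−89.6 dBm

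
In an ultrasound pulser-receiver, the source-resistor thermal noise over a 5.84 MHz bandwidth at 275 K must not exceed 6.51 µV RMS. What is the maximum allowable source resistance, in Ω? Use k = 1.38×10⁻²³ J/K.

478 Ω

Johnson–Nyquist: V_n = √(4kTRB) ⇒ R = V_n² / (4kTB)
4kTB = 4 × 1.38×10⁻²³ × 275 × 5.84×10⁶ = 8.87×10⁻¹⁴
R = (6.51×10⁻⁶)² / 8.87×10⁻¹⁴ = 4.78×10² Ω = 478 Ω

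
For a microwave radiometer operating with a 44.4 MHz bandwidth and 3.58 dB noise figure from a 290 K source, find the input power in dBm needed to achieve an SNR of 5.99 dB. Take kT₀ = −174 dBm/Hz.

Sensitivity = −174 + 10 log₁₀(B) + NF + SNR_min
= −174 + 76.47 + 3.58 + 5.99
= −87.96 dBm → −88.0 dBm

−88.0 dBm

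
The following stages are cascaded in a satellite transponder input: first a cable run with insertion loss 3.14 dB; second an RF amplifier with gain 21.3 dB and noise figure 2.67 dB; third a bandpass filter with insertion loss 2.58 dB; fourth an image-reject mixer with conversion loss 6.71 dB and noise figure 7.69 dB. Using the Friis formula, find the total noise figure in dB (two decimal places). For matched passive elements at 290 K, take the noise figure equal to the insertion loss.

5.97 dB

Convert to linear (a loss of L dB is a gain of −L dB): F_i = 10^(NF_i/10), G_i = 10^(G_i,dB/10)
  Stage 1: F_1 = 10^(3.14/10) = 2.061, G_1 = 10^(−3.14/10) = 0.4853
  Stage 2: F_2 = 10^(2.67/10) = 1.849, G_2 = 10^(21.3/10) = 134.9
  Stage 3: F_3 = 10^(2.58/10) = 1.811, G_3 = 10^(−2.58/10) = 0.5521
  Stage 4: F_4 = 10^(7.69/10) = 5.875, G_4 = 10^(−6.71/10) = 0.2133
Friis cascade:
  F = 2.061 + (1.849 − 1)/0.4853 + (1.811 − 1)/65.46 + (5.875 − 1)/36.14 = 3.958
NF = 10 log₁₀(3.958) = 5.97 dB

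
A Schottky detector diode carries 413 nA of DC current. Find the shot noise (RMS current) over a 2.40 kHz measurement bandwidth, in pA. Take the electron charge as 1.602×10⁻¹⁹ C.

17.8 pA

I_n = √(2qI·B)
2qI·B = 2 × 1.602×10⁻¹⁹ × 4.13×10⁻⁷ × 2.40×10³ = 3.18×10⁻²² A²
I_n = √(3.18×10⁻²²) = 1.78×10⁻¹¹ A = 17.8 pA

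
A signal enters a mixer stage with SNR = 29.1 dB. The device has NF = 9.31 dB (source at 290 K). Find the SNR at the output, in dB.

19.79 dB

By definition F = SNR_in/SNR_out, so in dB: SNR_out = SNR_in − NF
SNR_out = 29.1 − 9.31 = 19.79 dB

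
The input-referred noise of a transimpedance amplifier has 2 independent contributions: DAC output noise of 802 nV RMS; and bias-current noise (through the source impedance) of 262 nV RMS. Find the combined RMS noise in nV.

Uncorrelated sources add in power (mean-square): V_tot = √(ΣV_i²)
V_tot = √[(8.02×10⁻⁷)² + (2.62×10⁻⁷)²] = 8.44×10⁻⁷ V = 844 nV

844 nV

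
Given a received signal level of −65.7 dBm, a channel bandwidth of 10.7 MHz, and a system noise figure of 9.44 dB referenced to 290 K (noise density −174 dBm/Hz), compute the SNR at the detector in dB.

28.6 dB

Noise floor: N = −174 + 10 log₁₀(B) + NF
10 log₁₀(1.07×10⁷) = 70.29 dB
N = −174 + 70.29 + 9.44 = −94.27 dBm
SNR = P_sig − N = −65.7 − (−94.27) = 28.57 dB → 28.6 dB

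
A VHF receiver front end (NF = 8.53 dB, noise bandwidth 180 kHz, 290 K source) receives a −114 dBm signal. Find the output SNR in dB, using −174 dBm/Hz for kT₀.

−1.1 dB

Noise floor: N = −174 + 10 log₁₀(B) + NF
10 log₁₀(1.80×10⁵) = 52.55 dB
N = −174 + 52.55 + 8.53 = −112.92 dBm
SNR = P_sig − N = −114 − (−112.92) = −1.08 dB → −1.1 dB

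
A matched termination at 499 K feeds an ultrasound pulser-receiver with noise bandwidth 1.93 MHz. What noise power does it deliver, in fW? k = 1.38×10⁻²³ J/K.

13.3 fW

P_n = kTB = 1.38×10⁻²³ × 499 × 1.93×10⁶ = 1.33×10⁻¹⁴ W = 13.3 fW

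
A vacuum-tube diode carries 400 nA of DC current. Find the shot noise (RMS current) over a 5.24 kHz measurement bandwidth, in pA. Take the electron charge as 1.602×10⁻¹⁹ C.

I_n = √(2qI·B)
2qI·B = 2 × 1.602×10⁻¹⁹ × 4.00×10⁻⁷ × 5.24×10³ = 6.72×10⁻²² A²
I_n = √(6.72×10⁻²²) = 2.59×10⁻¹¹ A = 25.9 pA

25.9 pA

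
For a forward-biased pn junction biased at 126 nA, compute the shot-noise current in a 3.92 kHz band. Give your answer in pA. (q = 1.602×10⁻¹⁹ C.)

12.6 pA

I_n = √(2qI·B)
2qI·B = 2 × 1.602×10⁻¹⁹ × 1.26×10⁻⁷ × 3.92×10³ = 1.58×10⁻²² A²
I_n = √(1.58×10⁻²²) = 1.26×10⁻¹¹ A = 12.6 pA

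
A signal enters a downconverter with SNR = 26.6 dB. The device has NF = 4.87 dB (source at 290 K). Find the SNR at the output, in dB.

21.73 dB

By definition F = SNR_in/SNR_out, so in dB: SNR_out = SNR_in − NF
SNR_out = 26.6 − 4.87 = 21.73 dB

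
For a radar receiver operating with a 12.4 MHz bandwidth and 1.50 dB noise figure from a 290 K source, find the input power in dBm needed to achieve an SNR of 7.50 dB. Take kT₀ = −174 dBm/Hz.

−94.1 dBm

Sensitivity = −174 + 10 log₁₀(B) + NF + SNR_min
= −174 + 70.93 + 1.50 + 7.50
= −94.07 dBm → −94.1 dBm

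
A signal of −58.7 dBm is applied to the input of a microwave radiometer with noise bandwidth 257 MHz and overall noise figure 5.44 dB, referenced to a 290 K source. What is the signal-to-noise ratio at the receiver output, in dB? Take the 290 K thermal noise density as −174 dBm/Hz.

Noise floor: N = −174 + 10 log₁₀(B) + NF
10 log₁₀(2.57×10⁸) = 84.1 dB
N = −174 + 84.1 + 5.44 = −84.46 dBm
SNR = P_sig − N = −58.7 − (−84.46) = 25.76 dB → 25.8 dB

25.8 dB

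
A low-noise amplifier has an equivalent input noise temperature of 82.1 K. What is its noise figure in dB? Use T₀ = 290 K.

F = 1 + T_e/T₀ = 1 + 82.1/290 = 1.2831
NF = 10 log₁₀(1.2831) = 1.08 dB

1.08 dB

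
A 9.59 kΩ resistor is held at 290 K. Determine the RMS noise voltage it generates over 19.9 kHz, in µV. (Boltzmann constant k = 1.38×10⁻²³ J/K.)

1.75 µV

V_n = √(4kTRB)
4kTRB = 4 × 1.38×10⁻²³ × 290 × 9.59×10³ × 1.99×10⁴ = 3.05×10⁻¹² V²
V_n = √(3.05×10⁻¹²) = 1.75×10⁻⁶ V = 1.75 µV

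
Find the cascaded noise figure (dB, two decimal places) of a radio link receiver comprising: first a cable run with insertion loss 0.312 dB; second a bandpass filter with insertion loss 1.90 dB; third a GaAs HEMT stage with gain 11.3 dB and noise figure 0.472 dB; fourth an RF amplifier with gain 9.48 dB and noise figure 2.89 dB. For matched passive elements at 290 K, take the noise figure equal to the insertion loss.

Convert to linear (a loss of L dB is a gain of −L dB): F_i = 10^(NF_i/10), G_i = 10^(G_i,dB/10)
  Stage 1: F_1 = 10^(0.312/10) = 1.074, G_1 = 10^(−0.312/10) = 0.9307
  Stage 2: F_2 = 10^(1.90/10) = 1.549, G_2 = 10^(−1.90/10) = 0.6457
  Stage 3: F_3 = 10^(0.472/10) = 1.115, G_3 = 10^(11.3/10) = 13.49
  Stage 4: F_4 = 10^(2.89/10) = 1.945, G_4 = 10^(9.48/10) = 8.872
Friis cascade:
  F = 1.074 + (1.549 − 1)/0.9307 + (1.115 − 1)/0.6009 + (1.945 − 1)/8.106 = 1.972
NF = 10 log₁₀(1.972) = 2.95 dB

2.95 dB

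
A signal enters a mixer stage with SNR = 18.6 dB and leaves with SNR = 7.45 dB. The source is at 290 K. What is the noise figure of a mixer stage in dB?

11.15 dB

NF (dB) = SNR_in(dB) − SNR_out(dB) when the source is at T₀
NF = 18.6 − 7.45 = 11.15 dB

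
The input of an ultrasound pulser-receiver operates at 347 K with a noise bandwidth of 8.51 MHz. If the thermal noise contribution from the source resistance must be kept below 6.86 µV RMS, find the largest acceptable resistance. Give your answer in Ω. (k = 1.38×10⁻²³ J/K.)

289 Ω

Johnson–Nyquist: V_n = √(4kTRB) ⇒ R = V_n² / (4kTB)
4kTB = 4 × 1.38×10⁻²³ × 347 × 8.51×10⁶ = 1.63×10⁻¹³
R = (6.86×10⁻⁶)² / 1.63×10⁻¹³ = 2.89×10² Ω = 289 Ω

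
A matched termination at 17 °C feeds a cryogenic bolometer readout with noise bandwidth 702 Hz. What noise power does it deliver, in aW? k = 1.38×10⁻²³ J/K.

2.81 aW

T = 17 °C + 273.15 = 290.15 K
P_n = kTB = 1.38×10⁻²³ × 290.15 × 7.02×10² = 2.81×10⁻¹⁸ W = 2.81 aW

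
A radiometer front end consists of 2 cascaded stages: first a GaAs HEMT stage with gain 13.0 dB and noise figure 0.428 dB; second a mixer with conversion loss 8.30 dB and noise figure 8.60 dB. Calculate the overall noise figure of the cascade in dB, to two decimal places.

1.51 dB

Convert to linear (a loss of L dB is a gain of −L dB): F_i = 10^(NF_i/10), G_i = 10^(G_i,dB/10)
  Stage 1: F_1 = 10^(0.428/10) = 1.104, G_1 = 10^(13.0/10) = 19.95
  Stage 2: F_2 = 10^(8.60/10) = 7.244, G_2 = 10^(−8.30/10) = 0.1479
Friis cascade:
  F = 1.104 + (7.244 − 1)/19.95 = 1.417
NF = 10 log₁₀(1.417) = 1.51 dB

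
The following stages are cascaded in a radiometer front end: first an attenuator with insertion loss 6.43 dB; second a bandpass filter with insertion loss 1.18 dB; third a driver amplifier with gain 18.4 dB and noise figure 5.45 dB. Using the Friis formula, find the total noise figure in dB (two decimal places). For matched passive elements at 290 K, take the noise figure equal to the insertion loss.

Convert to linear (a loss of L dB is a gain of −L dB): F_i = 10^(NF_i/10), G_i = 10^(G_i,dB/10)
  Stage 1: F_1 = 10^(6.43/10) = 4.395, G_1 = 10^(−6.43/10) = 0.2275
  Stage 2: F_2 = 10^(1.18/10) = 1.312, G_2 = 10^(−1.18/10) = 0.7621
  Stage 3: F_3 = 10^(5.45/10) = 3.508, G_3 = 10^(18.4/10) = 69.18
Friis cascade:
  F = 4.395 + (1.312 − 1)/0.2275 + (3.508 − 1)/0.1734 = 20.23
NF = 10 log₁₀(20.23) = 13.06 dB

13.06 dB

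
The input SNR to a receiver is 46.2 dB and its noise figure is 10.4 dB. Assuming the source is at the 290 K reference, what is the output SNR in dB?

35.8 dB

By definition F = SNR_in/SNR_out, so in dB: SNR_out = SNR_in − NF
SNR_out = 46.2 − 10.4 = 35.8 dB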